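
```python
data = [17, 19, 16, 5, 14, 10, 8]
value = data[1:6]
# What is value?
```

data has length 7. The slice data[1:6] selects indices [1, 2, 3, 4, 5] (1->19, 2->16, 3->5, 4->14, 5->10), giving [19, 16, 5, 14, 10].

[19, 16, 5, 14, 10]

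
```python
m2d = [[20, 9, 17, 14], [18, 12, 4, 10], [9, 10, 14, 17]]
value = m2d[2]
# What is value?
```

m2d has 3 rows. Row 2 is [9, 10, 14, 17].

[9, 10, 14, 17]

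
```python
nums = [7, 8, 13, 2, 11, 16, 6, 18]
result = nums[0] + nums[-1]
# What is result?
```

nums has length 8. nums[0] = 7.
nums has length 8. Negative index -1 maps to positive index 8 + (-1) = 7. nums[7] = 18.
Sum: 7 + 18 = 25.

25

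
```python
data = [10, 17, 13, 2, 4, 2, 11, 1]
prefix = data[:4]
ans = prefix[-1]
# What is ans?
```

data has length 8. The slice data[:4] selects indices [0, 1, 2, 3] (0->10, 1->17, 2->13, 3->2), giving [10, 17, 13, 2]. So prefix = [10, 17, 13, 2]. Then prefix[-1] = 2.

2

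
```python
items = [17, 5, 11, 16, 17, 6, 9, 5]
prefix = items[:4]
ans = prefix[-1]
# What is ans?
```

items has length 8. The slice items[:4] selects indices [0, 1, 2, 3] (0->17, 1->5, 2->11, 3->16), giving [17, 5, 11, 16]. So prefix = [17, 5, 11, 16]. Then prefix[-1] = 16.

16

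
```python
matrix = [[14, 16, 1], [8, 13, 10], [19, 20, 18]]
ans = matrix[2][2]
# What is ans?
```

matrix[2] = [19, 20, 18]. Taking column 2 of that row yields 18.

18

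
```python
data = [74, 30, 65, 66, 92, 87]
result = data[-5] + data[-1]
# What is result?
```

data has length 6. Negative index -5 maps to positive index 6 + (-5) = 1. data[1] = 30.
data has length 6. Negative index -1 maps to positive index 6 + (-1) = 5. data[5] = 87.
Sum: 30 + 87 = 117.

117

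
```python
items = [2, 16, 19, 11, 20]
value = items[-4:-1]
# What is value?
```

items has length 5. The slice items[-4:-1] selects indices [1, 2, 3] (1->16, 2->19, 3->11), giving [16, 19, 11].

[16, 19, 11]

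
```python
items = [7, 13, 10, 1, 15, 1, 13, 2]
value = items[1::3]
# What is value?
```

items has length 8. The slice items[1::3] selects indices [1, 4, 7] (1->13, 4->15, 7->2), giving [13, 15, 2].

[13, 15, 2]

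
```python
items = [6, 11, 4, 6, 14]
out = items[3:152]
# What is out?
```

items has length 5. The slice items[3:152] selects indices [3, 4] (3->6, 4->14), giving [6, 14].

[6, 14]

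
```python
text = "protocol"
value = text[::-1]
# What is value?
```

text has length 8. The slice text[::-1] selects indices [7, 6, 5, 4, 3, 2, 1, 0] (7->'l', 6->'o', 5->'c', 4->'o', 3->'t', 2->'o', 1->'r', 0->'p'), giving 'locotorp'.

'locotorp'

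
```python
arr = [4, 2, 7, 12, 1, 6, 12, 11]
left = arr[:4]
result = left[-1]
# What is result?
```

arr has length 8. The slice arr[:4] selects indices [0, 1, 2, 3] (0->4, 1->2, 2->7, 3->12), giving [4, 2, 7, 12]. So left = [4, 2, 7, 12]. Then left[-1] = 12.

12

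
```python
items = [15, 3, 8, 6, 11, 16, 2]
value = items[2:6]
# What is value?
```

items has length 7. The slice items[2:6] selects indices [2, 3, 4, 5] (2->8, 3->6, 4->11, 5->16), giving [8, 6, 11, 16].

[8, 6, 11, 16]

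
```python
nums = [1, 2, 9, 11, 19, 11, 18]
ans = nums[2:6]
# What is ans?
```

nums has length 7. The slice nums[2:6] selects indices [2, 3, 4, 5] (2->9, 3->11, 4->19, 5->11), giving [9, 11, 19, 11].

[9, 11, 19, 11]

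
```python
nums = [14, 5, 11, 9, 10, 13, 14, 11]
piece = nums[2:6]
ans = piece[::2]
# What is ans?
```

nums has length 8. The slice nums[2:6] selects indices [2, 3, 4, 5] (2->11, 3->9, 4->10, 5->13), giving [11, 9, 10, 13]. So piece = [11, 9, 10, 13]. piece has length 4. The slice piece[::2] selects indices [0, 2] (0->11, 2->10), giving [11, 10].

[11, 10]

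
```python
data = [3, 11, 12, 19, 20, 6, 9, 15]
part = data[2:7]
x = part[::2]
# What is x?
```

data has length 8. The slice data[2:7] selects indices [2, 3, 4, 5, 6] (2->12, 3->19, 4->20, 5->6, 6->9), giving [12, 19, 20, 6, 9]. So part = [12, 19, 20, 6, 9]. part has length 5. The slice part[::2] selects indices [0, 2, 4] (0->12, 2->20, 4->9), giving [12, 20, 9].

[12, 20, 9]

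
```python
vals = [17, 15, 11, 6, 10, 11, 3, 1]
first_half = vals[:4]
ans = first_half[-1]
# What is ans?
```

vals has length 8. The slice vals[:4] selects indices [0, 1, 2, 3] (0->17, 1->15, 2->11, 3->6), giving [17, 15, 11, 6]. So first_half = [17, 15, 11, 6]. Then first_half[-1] = 6.

6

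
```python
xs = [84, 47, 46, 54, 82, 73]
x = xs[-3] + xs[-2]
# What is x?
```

xs has length 6. Negative index -3 maps to positive index 6 + (-3) = 3. xs[3] = 54.
xs has length 6. Negative index -2 maps to positive index 6 + (-2) = 4. xs[4] = 82.
Sum: 54 + 82 = 136.

136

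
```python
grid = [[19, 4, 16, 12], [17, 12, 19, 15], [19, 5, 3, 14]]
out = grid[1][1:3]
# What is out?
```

grid[1] = [17, 12, 19, 15]. grid[1] has length 4. The slice grid[1][1:3] selects indices [1, 2] (1->12, 2->19), giving [12, 19].

[12, 19]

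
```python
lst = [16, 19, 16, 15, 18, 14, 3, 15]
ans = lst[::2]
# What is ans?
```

lst has length 8. The slice lst[::2] selects indices [0, 2, 4, 6] (0->16, 2->16, 4->18, 6->3), giving [16, 16, 18, 3].

[16, 16, 18, 3]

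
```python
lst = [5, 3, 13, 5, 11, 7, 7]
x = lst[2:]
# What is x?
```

lst has length 7. The slice lst[2:] selects indices [2, 3, 4, 5, 6] (2->13, 3->5, 4->11, 5->7, 6->7), giving [13, 5, 11, 7, 7].

[13, 5, 11, 7, 7]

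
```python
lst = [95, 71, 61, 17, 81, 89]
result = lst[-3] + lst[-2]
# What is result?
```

lst has length 6. Negative index -3 maps to positive index 6 + (-3) = 3. lst[3] = 17.
lst has length 6. Negative index -2 maps to positive index 6 + (-2) = 4. lst[4] = 81.
Sum: 17 + 81 = 98.

98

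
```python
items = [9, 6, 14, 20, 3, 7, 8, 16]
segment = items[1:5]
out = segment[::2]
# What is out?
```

items has length 8. The slice items[1:5] selects indices [1, 2, 3, 4] (1->6, 2->14, 3->20, 4->3), giving [6, 14, 20, 3]. So segment = [6, 14, 20, 3]. segment has length 4. The slice segment[::2] selects indices [0, 2] (0->6, 2->20), giving [6, 20].

[6, 20]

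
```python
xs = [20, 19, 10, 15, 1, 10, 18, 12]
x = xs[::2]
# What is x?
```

xs has length 8. The slice xs[::2] selects indices [0, 2, 4, 6] (0->20, 2->10, 4->1, 6->18), giving [20, 10, 1, 18].

[20, 10, 1, 18]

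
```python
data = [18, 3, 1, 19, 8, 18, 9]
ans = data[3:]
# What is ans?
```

data has length 7. The slice data[3:] selects indices [3, 4, 5, 6] (3->19, 4->8, 5->18, 6->9), giving [19, 8, 18, 9].

[19, 8, 18, 9]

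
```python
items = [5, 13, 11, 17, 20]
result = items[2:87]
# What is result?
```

items has length 5. The slice items[2:87] selects indices [2, 3, 4] (2->11, 3->17, 4->20), giving [11, 17, 20].

[11, 17, 20]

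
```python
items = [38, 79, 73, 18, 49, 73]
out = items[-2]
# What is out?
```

items has length 6. Negative index -2 maps to positive index 6 + (-2) = 4. items[4] = 49.

49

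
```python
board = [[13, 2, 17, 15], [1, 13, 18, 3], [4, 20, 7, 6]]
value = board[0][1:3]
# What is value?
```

board[0] = [13, 2, 17, 15]. board[0] has length 4. The slice board[0][1:3] selects indices [1, 2] (1->2, 2->17), giving [2, 17].

[2, 17]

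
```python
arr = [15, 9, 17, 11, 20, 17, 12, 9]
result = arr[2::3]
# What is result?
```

arr has length 8. The slice arr[2::3] selects indices [2, 5] (2->17, 5->17), giving [17, 17].

[17, 17]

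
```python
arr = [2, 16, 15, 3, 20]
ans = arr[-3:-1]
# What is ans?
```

arr has length 5. The slice arr[-3:-1] selects indices [2, 3] (2->15, 3->3), giving [15, 3].

[15, 3]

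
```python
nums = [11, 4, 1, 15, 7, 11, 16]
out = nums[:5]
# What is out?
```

nums has length 7. The slice nums[:5] selects indices [0, 1, 2, 3, 4] (0->11, 1->4, 2->1, 3->15, 4->7), giving [11, 4, 1, 15, 7].

[11, 4, 1, 15, 7]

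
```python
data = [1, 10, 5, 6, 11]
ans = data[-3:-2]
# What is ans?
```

data has length 5. The slice data[-3:-2] selects indices [2] (2->5), giving [5].

[5]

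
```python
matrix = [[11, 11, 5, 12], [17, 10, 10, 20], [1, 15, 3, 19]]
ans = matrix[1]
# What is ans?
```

matrix has 3 rows. Row 1 is [17, 10, 10, 20].

[17, 10, 10, 20]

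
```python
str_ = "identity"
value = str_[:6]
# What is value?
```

str_ has length 8. The slice str_[:6] selects indices [0, 1, 2, 3, 4, 5] (0->'i', 1->'d', 2->'e', 3->'n', 4->'t', 5->'i'), giving 'identi'.

'identi'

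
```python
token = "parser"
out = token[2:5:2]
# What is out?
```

token has length 6. The slice token[2:5:2] selects indices [2, 4] (2->'r', 4->'e'), giving 're'.

're'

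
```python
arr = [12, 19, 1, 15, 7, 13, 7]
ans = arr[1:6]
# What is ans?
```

arr has length 7. The slice arr[1:6] selects indices [1, 2, 3, 4, 5] (1->19, 2->1, 3->15, 4->7, 5->13), giving [19, 1, 15, 7, 13].

[19, 1, 15, 7, 13]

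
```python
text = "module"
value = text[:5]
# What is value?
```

text has length 6. The slice text[:5] selects indices [0, 1, 2, 3, 4] (0->'m', 1->'o', 2->'d', 3->'u', 4->'l'), giving 'modul'.

'modul'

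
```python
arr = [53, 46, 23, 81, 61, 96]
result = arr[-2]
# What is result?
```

arr has length 6. Negative index -2 maps to positive index 6 + (-2) = 4. arr[4] = 61.

61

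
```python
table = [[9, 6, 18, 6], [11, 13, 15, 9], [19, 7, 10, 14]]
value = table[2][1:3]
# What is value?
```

table[2] = [19, 7, 10, 14]. table[2] has length 4. The slice table[2][1:3] selects indices [1, 2] (1->7, 2->10), giving [7, 10].

[7, 10]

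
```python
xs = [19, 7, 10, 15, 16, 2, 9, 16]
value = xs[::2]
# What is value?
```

xs has length 8. The slice xs[::2] selects indices [0, 2, 4, 6] (0->19, 2->10, 4->16, 6->9), giving [19, 10, 16, 9].

[19, 10, 16, 9]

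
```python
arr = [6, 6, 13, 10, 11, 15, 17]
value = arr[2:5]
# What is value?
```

arr has length 7. The slice arr[2:5] selects indices [2, 3, 4] (2->13, 3->10, 4->11), giving [13, 10, 11].

[13, 10, 11]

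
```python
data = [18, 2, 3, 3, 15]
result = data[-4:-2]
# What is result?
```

data has length 5. The slice data[-4:-2] selects indices [1, 2] (1->2, 2->3), giving [2, 3].

[2, 3]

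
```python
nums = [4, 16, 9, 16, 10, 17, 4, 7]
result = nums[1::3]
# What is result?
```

nums has length 8. The slice nums[1::3] selects indices [1, 4, 7] (1->16, 4->10, 7->7), giving [16, 10, 7].

[16, 10, 7]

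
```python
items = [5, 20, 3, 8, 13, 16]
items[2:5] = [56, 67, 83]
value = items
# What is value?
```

items starts as [5, 20, 3, 8, 13, 16] (length 6). The slice items[2:5] covers indices [2, 3, 4] with values [3, 8, 13]. Replacing that slice with [56, 67, 83] (same length) produces [5, 20, 56, 67, 83, 16].

[5, 20, 56, 67, 83, 16]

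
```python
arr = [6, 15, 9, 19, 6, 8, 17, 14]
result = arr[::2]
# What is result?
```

arr has length 8. The slice arr[::2] selects indices [0, 2, 4, 6] (0->6, 2->9, 4->6, 6->17), giving [6, 9, 6, 17].

[6, 9, 6, 17]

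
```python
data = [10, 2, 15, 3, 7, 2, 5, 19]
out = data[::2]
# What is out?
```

data has length 8. The slice data[::2] selects indices [0, 2, 4, 6] (0->10, 2->15, 4->7, 6->5), giving [10, 15, 7, 5].

[10, 15, 7, 5]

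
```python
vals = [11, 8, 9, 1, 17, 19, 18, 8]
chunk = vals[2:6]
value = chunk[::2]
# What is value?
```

vals has length 8. The slice vals[2:6] selects indices [2, 3, 4, 5] (2->9, 3->1, 4->17, 5->19), giving [9, 1, 17, 19]. So chunk = [9, 1, 17, 19]. chunk has length 4. The slice chunk[::2] selects indices [0, 2] (0->9, 2->17), giving [9, 17].

[9, 17]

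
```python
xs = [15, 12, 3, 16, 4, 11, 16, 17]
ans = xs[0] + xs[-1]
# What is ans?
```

xs has length 8. xs[0] = 15.
xs has length 8. Negative index -1 maps to positive index 8 + (-1) = 7. xs[7] = 17.
Sum: 15 + 17 = 32.

32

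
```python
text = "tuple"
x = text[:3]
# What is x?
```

text has length 5. The slice text[:3] selects indices [0, 1, 2] (0->'t', 1->'u', 2->'p'), giving 'tup'.

'tup'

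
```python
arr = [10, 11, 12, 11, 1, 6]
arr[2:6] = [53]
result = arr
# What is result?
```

arr starts as [10, 11, 12, 11, 1, 6] (length 6). The slice arr[2:6] covers indices [2, 3, 4, 5] with values [12, 11, 1, 6]. Replacing that slice with [53] (different length) produces [10, 11, 53].

[10, 11, 53]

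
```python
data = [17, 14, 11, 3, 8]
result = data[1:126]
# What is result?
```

data has length 5. The slice data[1:126] selects indices [1, 2, 3, 4] (1->14, 2->11, 3->3, 4->8), giving [14, 11, 3, 8].

[14, 11, 3, 8]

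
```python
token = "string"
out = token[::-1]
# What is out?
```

token has length 6. The slice token[::-1] selects indices [5, 4, 3, 2, 1, 0] (5->'g', 4->'n', 3->'i', 2->'r', 1->'t', 0->'s'), giving 'gnirts'.

'gnirts'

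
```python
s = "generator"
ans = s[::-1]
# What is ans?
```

s has length 9. The slice s[::-1] selects indices [8, 7, 6, 5, 4, 3, 2, 1, 0] (8->'r', 7->'o', 6->'t', 5->'a', 4->'r', 3->'e', 2->'n', 1->'e', 0->'g'), giving 'rotareneg'.

'rotareneg'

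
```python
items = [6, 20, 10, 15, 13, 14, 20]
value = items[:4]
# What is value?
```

items has length 7. The slice items[:4] selects indices [0, 1, 2, 3] (0->6, 1->20, 2->10, 3->15), giving [6, 20, 10, 15].

[6, 20, 10, 15]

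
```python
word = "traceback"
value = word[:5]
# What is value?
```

word has length 9. The slice word[:5] selects indices [0, 1, 2, 3, 4] (0->'t', 1->'r', 2->'a', 3->'c', 4->'e'), giving 'trace'.

'trace'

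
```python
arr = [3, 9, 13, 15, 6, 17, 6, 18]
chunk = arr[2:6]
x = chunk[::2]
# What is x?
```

arr has length 8. The slice arr[2:6] selects indices [2, 3, 4, 5] (2->13, 3->15, 4->6, 5->17), giving [13, 15, 6, 17]. So chunk = [13, 15, 6, 17]. chunk has length 4. The slice chunk[::2] selects indices [0, 2] (0->13, 2->6), giving [13, 6].

[13, 6]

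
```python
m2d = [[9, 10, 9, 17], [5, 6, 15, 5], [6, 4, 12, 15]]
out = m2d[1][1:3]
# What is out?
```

m2d[1] = [5, 6, 15, 5]. m2d[1] has length 4. The slice m2d[1][1:3] selects indices [1, 2] (1->6, 2->15), giving [6, 15].

[6, 15]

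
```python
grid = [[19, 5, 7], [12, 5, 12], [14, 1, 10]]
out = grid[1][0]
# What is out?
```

grid[1] = [12, 5, 12]. Taking column 0 of that row yields 12.

12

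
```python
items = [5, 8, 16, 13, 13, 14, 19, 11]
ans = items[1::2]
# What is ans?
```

items has length 8. The slice items[1::2] selects indices [1, 3, 5, 7] (1->8, 3->13, 5->14, 7->11), giving [8, 13, 14, 11].

[8, 13, 14, 11]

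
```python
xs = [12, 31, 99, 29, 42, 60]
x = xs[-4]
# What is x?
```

xs has length 6. Negative index -4 maps to positive index 6 + (-4) = 2. xs[2] = 99.

99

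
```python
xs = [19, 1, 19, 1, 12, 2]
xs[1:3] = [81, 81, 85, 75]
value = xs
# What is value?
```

xs starts as [19, 1, 19, 1, 12, 2] (length 6). The slice xs[1:3] covers indices [1, 2] with values [1, 19]. Replacing that slice with [81, 81, 85, 75] (different length) produces [19, 81, 81, 85, 75, 1, 12, 2].

[19, 81, 81, 85, 75, 1, 12, 2]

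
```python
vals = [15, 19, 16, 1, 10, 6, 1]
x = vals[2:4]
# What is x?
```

vals has length 7. The slice vals[2:4] selects indices [2, 3] (2->16, 3->1), giving [16, 1].

[16, 1]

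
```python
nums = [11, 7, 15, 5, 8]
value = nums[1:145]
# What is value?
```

nums has length 5. The slice nums[1:145] selects indices [1, 2, 3, 4] (1->7, 2->15, 3->5, 4->8), giving [7, 15, 5, 8].

[7, 15, 5, 8]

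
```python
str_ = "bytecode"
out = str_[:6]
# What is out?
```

str_ has length 8. The slice str_[:6] selects indices [0, 1, 2, 3, 4, 5] (0->'b', 1->'y', 2->'t', 3->'e', 4->'c', 5->'o'), giving 'byteco'.

'byteco'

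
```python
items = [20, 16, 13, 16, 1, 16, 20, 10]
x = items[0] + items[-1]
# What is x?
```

items has length 8. items[0] = 20.
items has length 8. Negative index -1 maps to positive index 8 + (-1) = 7. items[7] = 10.
Sum: 20 + 10 = 30.

30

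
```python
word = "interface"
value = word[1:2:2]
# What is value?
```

word has length 9. The slice word[1:2:2] selects indices [1] (1->'n'), giving 'n'.

'n'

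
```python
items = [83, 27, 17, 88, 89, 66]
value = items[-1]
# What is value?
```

items has length 6. Negative index -1 maps to positive index 6 + (-1) = 5. items[5] = 66.

66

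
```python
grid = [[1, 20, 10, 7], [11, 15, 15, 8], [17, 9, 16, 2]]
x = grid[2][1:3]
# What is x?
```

grid[2] = [17, 9, 16, 2]. grid[2] has length 4. The slice grid[2][1:3] selects indices [1, 2] (1->9, 2->16), giving [9, 16].

[9, 16]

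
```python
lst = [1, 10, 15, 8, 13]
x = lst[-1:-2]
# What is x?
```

lst has length 5. The slice lst[-1:-2] resolves to an empty index range, so the result is [].

[]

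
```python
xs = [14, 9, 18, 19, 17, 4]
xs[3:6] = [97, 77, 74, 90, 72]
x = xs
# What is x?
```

xs starts as [14, 9, 18, 19, 17, 4] (length 6). The slice xs[3:6] covers indices [3, 4, 5] with values [19, 17, 4]. Replacing that slice with [97, 77, 74, 90, 72] (different length) produces [14, 9, 18, 97, 77, 74, 90, 72].

[14, 9, 18, 97, 77, 74, 90, 72]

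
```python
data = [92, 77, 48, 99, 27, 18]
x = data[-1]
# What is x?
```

data has length 6. Negative index -1 maps to positive index 6 + (-1) = 5. data[5] = 18.

18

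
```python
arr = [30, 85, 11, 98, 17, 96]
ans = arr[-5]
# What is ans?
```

arr has length 6. Negative index -5 maps to positive index 6 + (-5) = 1. arr[1] = 85.

85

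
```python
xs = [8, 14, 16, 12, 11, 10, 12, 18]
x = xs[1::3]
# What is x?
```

xs has length 8. The slice xs[1::3] selects indices [1, 4, 7] (1->14, 4->11, 7->18), giving [14, 11, 18].

[14, 11, 18]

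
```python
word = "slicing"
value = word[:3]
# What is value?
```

word has length 7. The slice word[:3] selects indices [0, 1, 2] (0->'s', 1->'l', 2->'i'), giving 'sli'.

'sli'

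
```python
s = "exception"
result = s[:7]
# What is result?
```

s has length 9. The slice s[:7] selects indices [0, 1, 2, 3, 4, 5, 6] (0->'e', 1->'x', 2->'c', 3->'e', 4->'p', 5->'t', 6->'i'), giving 'excepti'.

'excepti'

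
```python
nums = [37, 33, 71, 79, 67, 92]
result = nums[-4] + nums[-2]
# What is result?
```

nums has length 6. Negative index -4 maps to positive index 6 + (-4) = 2. nums[2] = 71.
nums has length 6. Negative index -2 maps to positive index 6 + (-2) = 4. nums[4] = 67.
Sum: 71 + 67 = 138.

138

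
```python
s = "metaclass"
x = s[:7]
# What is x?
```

s has length 9. The slice s[:7] selects indices [0, 1, 2, 3, 4, 5, 6] (0->'m', 1->'e', 2->'t', 3->'a', 4->'c', 5->'l', 6->'a'), giving 'metacla'.

'metacla'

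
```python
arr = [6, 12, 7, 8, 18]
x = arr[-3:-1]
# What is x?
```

arr has length 5. The slice arr[-3:-1] selects indices [2, 3] (2->7, 3->8), giving [7, 8].

[7, 8]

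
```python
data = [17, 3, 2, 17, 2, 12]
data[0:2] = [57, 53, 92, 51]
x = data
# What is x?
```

data starts as [17, 3, 2, 17, 2, 12] (length 6). The slice data[0:2] covers indices [0, 1] with values [17, 3]. Replacing that slice with [57, 53, 92, 51] (different length) produces [57, 53, 92, 51, 2, 17, 2, 12].

[57, 53, 92, 51, 2, 17, 2, 12]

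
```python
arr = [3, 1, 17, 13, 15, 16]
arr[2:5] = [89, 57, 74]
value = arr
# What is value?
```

arr starts as [3, 1, 17, 13, 15, 16] (length 6). The slice arr[2:5] covers indices [2, 3, 4] with values [17, 13, 15]. Replacing that slice with [89, 57, 74] (same length) produces [3, 1, 89, 57, 74, 16].

[3, 1, 89, 57, 74, 16]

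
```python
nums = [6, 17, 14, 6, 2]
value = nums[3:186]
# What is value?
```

nums has length 5. The slice nums[3:186] selects indices [3, 4] (3->6, 4->2), giving [6, 2].

[6, 2]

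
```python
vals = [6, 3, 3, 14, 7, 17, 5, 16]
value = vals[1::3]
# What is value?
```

vals has length 8. The slice vals[1::3] selects indices [1, 4, 7] (1->3, 4->7, 7->16), giving [3, 7, 16].

[3, 7, 16]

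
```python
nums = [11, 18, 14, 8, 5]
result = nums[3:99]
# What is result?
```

nums has length 5. The slice nums[3:99] selects indices [3, 4] (3->8, 4->5), giving [8, 5].

[8, 5]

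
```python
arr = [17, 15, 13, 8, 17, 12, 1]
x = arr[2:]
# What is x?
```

arr has length 7. The slice arr[2:] selects indices [2, 3, 4, 5, 6] (2->13, 3->8, 4->17, 5->12, 6->1), giving [13, 8, 17, 12, 1].

[13, 8, 17, 12, 1]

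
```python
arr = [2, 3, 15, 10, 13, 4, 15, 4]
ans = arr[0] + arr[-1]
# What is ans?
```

arr has length 8. arr[0] = 2.
arr has length 8. Negative index -1 maps to positive index 8 + (-1) = 7. arr[7] = 4.
Sum: 2 + 4 = 6.

6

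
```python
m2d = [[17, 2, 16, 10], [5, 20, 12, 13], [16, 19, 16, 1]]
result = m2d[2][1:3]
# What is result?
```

m2d[2] = [16, 19, 16, 1]. m2d[2] has length 4. The slice m2d[2][1:3] selects indices [1, 2] (1->19, 2->16), giving [19, 16].

[19, 16]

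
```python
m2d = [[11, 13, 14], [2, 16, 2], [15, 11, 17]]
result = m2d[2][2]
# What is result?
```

m2d[2] = [15, 11, 17]. Taking column 2 of that row yields 17.

17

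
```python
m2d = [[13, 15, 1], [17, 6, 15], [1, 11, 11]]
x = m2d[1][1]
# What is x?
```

m2d[1] = [17, 6, 15]. Taking column 1 of that row yields 6.

6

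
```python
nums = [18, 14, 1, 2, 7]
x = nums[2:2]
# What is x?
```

nums has length 5. The slice nums[2:2] resolves to an empty index range, so the result is [].

[]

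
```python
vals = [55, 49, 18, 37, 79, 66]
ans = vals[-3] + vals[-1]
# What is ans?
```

vals has length 6. Negative index -3 maps to positive index 6 + (-3) = 3. vals[3] = 37.
vals has length 6. Negative index -1 maps to positive index 6 + (-1) = 5. vals[5] = 66.
Sum: 37 + 66 = 103.

103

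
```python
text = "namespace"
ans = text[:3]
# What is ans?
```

text has length 9. The slice text[:3] selects indices [0, 1, 2] (0->'n', 1->'a', 2->'m'), giving 'nam'.

'nam'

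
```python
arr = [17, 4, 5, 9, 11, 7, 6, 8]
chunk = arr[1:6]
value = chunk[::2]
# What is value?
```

arr has length 8. The slice arr[1:6] selects indices [1, 2, 3, 4, 5] (1->4, 2->5, 3->9, 4->11, 5->7), giving [4, 5, 9, 11, 7]. So chunk = [4, 5, 9, 11, 7]. chunk has length 5. The slice chunk[::2] selects indices [0, 2, 4] (0->4, 2->9, 4->7), giving [4, 9, 7].

[4, 9, 7]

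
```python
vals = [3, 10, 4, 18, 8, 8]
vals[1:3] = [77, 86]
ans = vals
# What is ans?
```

vals starts as [3, 10, 4, 18, 8, 8] (length 6). The slice vals[1:3] covers indices [1, 2] with values [10, 4]. Replacing that slice with [77, 86] (same length) produces [3, 77, 86, 18, 8, 8].

[3, 77, 86, 18, 8, 8]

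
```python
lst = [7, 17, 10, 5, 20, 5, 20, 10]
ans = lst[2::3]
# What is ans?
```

lst has length 8. The slice lst[2::3] selects indices [2, 5] (2->10, 5->5), giving [10, 5].

[10, 5]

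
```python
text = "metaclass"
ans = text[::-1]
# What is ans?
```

text has length 9. The slice text[::-1] selects indices [8, 7, 6, 5, 4, 3, 2, 1, 0] (8->'s', 7->'s', 6->'a', 5->'l', 4->'c', 3->'a', 2->'t', 1->'e', 0->'m'), giving 'ssalcatem'.

'ssalcatem'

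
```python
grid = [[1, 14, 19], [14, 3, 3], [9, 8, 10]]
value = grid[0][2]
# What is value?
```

grid[0] = [1, 14, 19]. Taking column 2 of that row yields 19.

19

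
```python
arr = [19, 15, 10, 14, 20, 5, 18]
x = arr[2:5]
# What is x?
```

arr has length 7. The slice arr[2:5] selects indices [2, 3, 4] (2->10, 3->14, 4->20), giving [10, 14, 20].

[10, 14, 20]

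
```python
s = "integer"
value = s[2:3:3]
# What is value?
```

s has length 7. The slice s[2:3:3] selects indices [2] (2->'t'), giving 't'.

't'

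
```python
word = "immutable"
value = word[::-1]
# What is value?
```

word has length 9. The slice word[::-1] selects indices [8, 7, 6, 5, 4, 3, 2, 1, 0] (8->'e', 7->'l', 6->'b', 5->'a', 4->'t', 3->'u', 2->'m', 1->'m', 0->'i'), giving 'elbatummi'.

'elbatummi'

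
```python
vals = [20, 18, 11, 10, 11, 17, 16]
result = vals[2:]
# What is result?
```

vals has length 7. The slice vals[2:] selects indices [2, 3, 4, 5, 6] (2->11, 3->10, 4->11, 5->17, 6->16), giving [11, 10, 11, 17, 16].

[11, 10, 11, 17, 16]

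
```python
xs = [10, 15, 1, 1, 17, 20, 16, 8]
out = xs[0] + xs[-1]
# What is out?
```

xs has length 8. xs[0] = 10.
xs has length 8. Negative index -1 maps to positive index 8 + (-1) = 7. xs[7] = 8.
Sum: 10 + 8 = 18.

18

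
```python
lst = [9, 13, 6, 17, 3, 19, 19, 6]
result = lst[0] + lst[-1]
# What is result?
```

lst has length 8. lst[0] = 9.
lst has length 8. Negative index -1 maps to positive index 8 + (-1) = 7. lst[7] = 6.
Sum: 9 + 6 = 15.

15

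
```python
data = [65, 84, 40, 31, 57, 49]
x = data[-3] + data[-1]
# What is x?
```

data has length 6. Negative index -3 maps to positive index 6 + (-3) = 3. data[3] = 31.
data has length 6. Negative index -1 maps to positive index 6 + (-1) = 5. data[5] = 49.
Sum: 31 + 49 = 80.

80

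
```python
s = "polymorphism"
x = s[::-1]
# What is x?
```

s has length 12. The slice s[::-1] selects indices [11, 10, 9, 8, 7, 6, 5, 4, 3, 2, 1, 0] (11->'m', 10->'s', 9->'i', 8->'h', 7->'p', 6->'r', 5->'o', 4->'m', 3->'y', 2->'l', 1->'o', 0->'p'), giving 'msihpromylop'.

'msihpromylop'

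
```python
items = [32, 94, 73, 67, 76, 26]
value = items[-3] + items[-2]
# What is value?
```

items has length 6. Negative index -3 maps to positive index 6 + (-3) = 3. items[3] = 67.
items has length 6. Negative index -2 maps to positive index 6 + (-2) = 4. items[4] = 76.
Sum: 67 + 76 = 143.

143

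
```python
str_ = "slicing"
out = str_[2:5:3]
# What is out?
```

str_ has length 7. The slice str_[2:5:3] selects indices [2] (2->'i'), giving 'i'.

'i'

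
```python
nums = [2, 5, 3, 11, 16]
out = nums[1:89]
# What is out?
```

nums has length 5. The slice nums[1:89] selects indices [1, 2, 3, 4] (1->5, 2->3, 3->11, 4->16), giving [5, 3, 11, 16].

[5, 3, 11, 16]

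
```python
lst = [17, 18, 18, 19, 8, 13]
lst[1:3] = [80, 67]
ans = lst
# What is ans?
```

lst starts as [17, 18, 18, 19, 8, 13] (length 6). The slice lst[1:3] covers indices [1, 2] with values [18, 18]. Replacing that slice with [80, 67] (same length) produces [17, 80, 67, 19, 8, 13].

[17, 80, 67, 19, 8, 13]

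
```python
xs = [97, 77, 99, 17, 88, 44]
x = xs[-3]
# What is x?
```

xs has length 6. Negative index -3 maps to positive index 6 + (-3) = 3. xs[3] = 17.

17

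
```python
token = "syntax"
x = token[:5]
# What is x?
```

token has length 6. The slice token[:5] selects indices [0, 1, 2, 3, 4] (0->'s', 1->'y', 2->'n', 3->'t', 4->'a'), giving 'synta'.

'synta'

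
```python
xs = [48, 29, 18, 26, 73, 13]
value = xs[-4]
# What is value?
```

xs has length 6. Negative index -4 maps to positive index 6 + (-4) = 2. xs[2] = 18.

18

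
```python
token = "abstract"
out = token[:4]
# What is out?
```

token has length 8. The slice token[:4] selects indices [0, 1, 2, 3] (0->'a', 1->'b', 2->'s', 3->'t'), giving 'abst'.

'abst'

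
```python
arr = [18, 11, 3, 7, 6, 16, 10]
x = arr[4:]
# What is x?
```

arr has length 7. The slice arr[4:] selects indices [4, 5, 6] (4->6, 5->16, 6->10), giving [6, 16, 10].

[6, 16, 10]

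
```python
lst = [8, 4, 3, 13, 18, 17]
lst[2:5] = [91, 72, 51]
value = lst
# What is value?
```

lst starts as [8, 4, 3, 13, 18, 17] (length 6). The slice lst[2:5] covers indices [2, 3, 4] with values [3, 13, 18]. Replacing that slice with [91, 72, 51] (same length) produces [8, 4, 91, 72, 51, 17].

[8, 4, 91, 72, 51, 17]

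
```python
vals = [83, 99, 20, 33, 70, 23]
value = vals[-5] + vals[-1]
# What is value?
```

vals has length 6. Negative index -5 maps to positive index 6 + (-5) = 1. vals[1] = 99.
vals has length 6. Negative index -1 maps to positive index 6 + (-1) = 5. vals[5] = 23.
Sum: 99 + 23 = 122.

122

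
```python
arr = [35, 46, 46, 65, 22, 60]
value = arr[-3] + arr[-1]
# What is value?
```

arr has length 6. Negative index -3 maps to positive index 6 + (-3) = 3. arr[3] = 65.
arr has length 6. Negative index -1 maps to positive index 6 + (-1) = 5. arr[5] = 60.
Sum: 65 + 60 = 125.

125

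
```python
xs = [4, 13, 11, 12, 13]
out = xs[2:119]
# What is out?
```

xs has length 5. The slice xs[2:119] selects indices [2, 3, 4] (2->11, 3->12, 4->13), giving [11, 12, 13].

[11, 12, 13]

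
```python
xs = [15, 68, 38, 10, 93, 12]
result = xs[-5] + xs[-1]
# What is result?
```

xs has length 6. Negative index -5 maps to positive index 6 + (-5) = 1. xs[1] = 68.
xs has length 6. Negative index -1 maps to positive index 6 + (-1) = 5. xs[5] = 12.
Sum: 68 + 12 = 80.

80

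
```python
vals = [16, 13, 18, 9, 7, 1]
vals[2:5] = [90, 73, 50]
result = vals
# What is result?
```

vals starts as [16, 13, 18, 9, 7, 1] (length 6). The slice vals[2:5] covers indices [2, 3, 4] with values [18, 9, 7]. Replacing that slice with [90, 73, 50] (same length) produces [16, 13, 90, 73, 50, 1].

[16, 13, 90, 73, 50, 1]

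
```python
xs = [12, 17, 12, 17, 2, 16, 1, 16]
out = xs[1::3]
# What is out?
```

xs has length 8. The slice xs[1::3] selects indices [1, 4, 7] (1->17, 4->2, 7->16), giving [17, 2, 16].

[17, 2, 16]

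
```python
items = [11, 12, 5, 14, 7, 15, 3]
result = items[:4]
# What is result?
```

items has length 7. The slice items[:4] selects indices [0, 1, 2, 3] (0->11, 1->12, 2->5, 3->14), giving [11, 12, 5, 14].

[11, 12, 5, 14]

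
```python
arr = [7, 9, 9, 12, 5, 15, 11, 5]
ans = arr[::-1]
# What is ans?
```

arr has length 8. The slice arr[::-1] selects indices [7, 6, 5, 4, 3, 2, 1, 0] (7->5, 6->11, 5->15, 4->5, 3->12, 2->9, 1->9, 0->7), giving [5, 11, 15, 5, 12, 9, 9, 7].

[5, 11, 15, 5, 12, 9, 9, 7]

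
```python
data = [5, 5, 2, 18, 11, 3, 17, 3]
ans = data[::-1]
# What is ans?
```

data has length 8. The slice data[::-1] selects indices [7, 6, 5, 4, 3, 2, 1, 0] (7->3, 6->17, 5->3, 4->11, 3->18, 2->2, 1->5, 0->5), giving [3, 17, 3, 11, 18, 2, 5, 5].

[3, 17, 3, 11, 18, 2, 5, 5]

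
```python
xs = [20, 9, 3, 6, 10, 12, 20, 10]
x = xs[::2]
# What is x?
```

xs has length 8. The slice xs[::2] selects indices [0, 2, 4, 6] (0->20, 2->3, 4->10, 6->20), giving [20, 3, 10, 20].

[20, 3, 10, 20]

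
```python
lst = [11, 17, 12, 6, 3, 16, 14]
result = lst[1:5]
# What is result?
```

lst has length 7. The slice lst[1:5] selects indices [1, 2, 3, 4] (1->17, 2->12, 3->6, 4->3), giving [17, 12, 6, 3].

[17, 12, 6, 3]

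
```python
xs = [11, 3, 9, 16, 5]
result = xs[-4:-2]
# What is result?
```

xs has length 5. The slice xs[-4:-2] selects indices [1, 2] (1->3, 2->9), giving [3, 9].

[3, 9]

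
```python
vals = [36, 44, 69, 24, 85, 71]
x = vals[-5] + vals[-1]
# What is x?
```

vals has length 6. Negative index -5 maps to positive index 6 + (-5) = 1. vals[1] = 44.
vals has length 6. Negative index -1 maps to positive index 6 + (-1) = 5. vals[5] = 71.
Sum: 44 + 71 = 115.

115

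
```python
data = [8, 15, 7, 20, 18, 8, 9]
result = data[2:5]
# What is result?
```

data has length 7. The slice data[2:5] selects indices [2, 3, 4] (2->7, 3->20, 4->18), giving [7, 20, 18].

[7, 20, 18]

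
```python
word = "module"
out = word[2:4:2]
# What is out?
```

word has length 6. The slice word[2:4:2] selects indices [2] (2->'d'), giving 'd'.

'd'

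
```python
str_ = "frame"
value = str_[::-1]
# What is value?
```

str_ has length 5. The slice str_[::-1] selects indices [4, 3, 2, 1, 0] (4->'e', 3->'m', 2->'a', 1->'r', 0->'f'), giving 'emarf'.

'emarf'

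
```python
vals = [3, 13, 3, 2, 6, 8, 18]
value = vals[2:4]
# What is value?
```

vals has length 7. The slice vals[2:4] selects indices [2, 3] (2->3, 3->2), giving [3, 2].

[3, 2]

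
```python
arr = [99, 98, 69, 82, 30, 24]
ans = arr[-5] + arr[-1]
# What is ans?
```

arr has length 6. Negative index -5 maps to positive index 6 + (-5) = 1. arr[1] = 98.
arr has length 6. Negative index -1 maps to positive index 6 + (-1) = 5. arr[5] = 24.
Sum: 98 + 24 = 122.

122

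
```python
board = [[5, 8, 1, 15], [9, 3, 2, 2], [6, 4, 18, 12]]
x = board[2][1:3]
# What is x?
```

board[2] = [6, 4, 18, 12]. board[2] has length 4. The slice board[2][1:3] selects indices [1, 2] (1->4, 2->18), giving [4, 18].

[4, 18]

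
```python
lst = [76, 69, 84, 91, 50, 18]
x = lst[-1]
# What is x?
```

lst has length 6. Negative index -1 maps to positive index 6 + (-1) = 5. lst[5] = 18.

18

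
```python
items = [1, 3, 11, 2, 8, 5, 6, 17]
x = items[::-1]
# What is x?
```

items has length 8. The slice items[::-1] selects indices [7, 6, 5, 4, 3, 2, 1, 0] (7->17, 6->6, 5->5, 4->8, 3->2, 2->11, 1->3, 0->1), giving [17, 6, 5, 8, 2, 11, 3, 1].

[17, 6, 5, 8, 2, 11, 3, 1]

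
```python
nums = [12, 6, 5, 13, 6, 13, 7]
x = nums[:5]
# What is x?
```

nums has length 7. The slice nums[:5] selects indices [0, 1, 2, 3, 4] (0->12, 1->6, 2->5, 3->13, 4->6), giving [12, 6, 5, 13, 6].

[12, 6, 5, 13, 6]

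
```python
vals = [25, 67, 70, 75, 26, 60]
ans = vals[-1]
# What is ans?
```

vals has length 6. Negative index -1 maps to positive index 6 + (-1) = 5. vals[5] = 60.

60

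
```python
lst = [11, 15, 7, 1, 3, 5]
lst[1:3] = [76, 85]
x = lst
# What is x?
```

lst starts as [11, 15, 7, 1, 3, 5] (length 6). The slice lst[1:3] covers indices [1, 2] with values [15, 7]. Replacing that slice with [76, 85] (same length) produces [11, 76, 85, 1, 3, 5].

[11, 76, 85, 1, 3, 5]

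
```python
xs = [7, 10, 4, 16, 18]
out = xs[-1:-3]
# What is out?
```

xs has length 5. The slice xs[-1:-3] resolves to an empty index range, so the result is [].

[]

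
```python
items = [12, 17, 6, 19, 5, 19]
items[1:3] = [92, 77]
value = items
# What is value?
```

items starts as [12, 17, 6, 19, 5, 19] (length 6). The slice items[1:3] covers indices [1, 2] with values [17, 6]. Replacing that slice with [92, 77] (same length) produces [12, 92, 77, 19, 5, 19].

[12, 92, 77, 19, 5, 19]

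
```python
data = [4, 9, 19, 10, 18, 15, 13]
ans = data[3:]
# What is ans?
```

data has length 7. The slice data[3:] selects indices [3, 4, 5, 6] (3->10, 4->18, 5->15, 6->13), giving [10, 18, 15, 13].

[10, 18, 15, 13]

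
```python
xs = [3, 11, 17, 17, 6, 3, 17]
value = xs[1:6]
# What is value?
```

xs has length 7. The slice xs[1:6] selects indices [1, 2, 3, 4, 5] (1->11, 2->17, 3->17, 4->6, 5->3), giving [11, 17, 17, 6, 3].

[11, 17, 17, 6, 3]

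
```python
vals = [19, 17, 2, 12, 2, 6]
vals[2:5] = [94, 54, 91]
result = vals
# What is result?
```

vals starts as [19, 17, 2, 12, 2, 6] (length 6). The slice vals[2:5] covers indices [2, 3, 4] with values [2, 12, 2]. Replacing that slice with [94, 54, 91] (same length) produces [19, 17, 94, 54, 91, 6].

[19, 17, 94, 54, 91, 6]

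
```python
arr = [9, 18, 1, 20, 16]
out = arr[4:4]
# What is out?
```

arr has length 5. The slice arr[4:4] resolves to an empty index range, so the result is [].

[]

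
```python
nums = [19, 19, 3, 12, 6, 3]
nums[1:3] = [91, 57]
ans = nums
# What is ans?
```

nums starts as [19, 19, 3, 12, 6, 3] (length 6). The slice nums[1:3] covers indices [1, 2] with values [19, 3]. Replacing that slice with [91, 57] (same length) produces [19, 91, 57, 12, 6, 3].

[19, 91, 57, 12, 6, 3]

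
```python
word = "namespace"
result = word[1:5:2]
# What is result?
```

word has length 9. The slice word[1:5:2] selects indices [1, 3] (1->'a', 3->'e'), giving 'ae'.

'ae'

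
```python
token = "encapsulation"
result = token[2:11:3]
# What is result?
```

token has length 13. The slice token[2:11:3] selects indices [2, 5, 8] (2->'c', 5->'s', 8->'a'), giving 'csa'.

'csa'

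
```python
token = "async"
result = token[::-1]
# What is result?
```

token has length 5. The slice token[::-1] selects indices [4, 3, 2, 1, 0] (4->'c', 3->'n', 2->'y', 1->'s', 0->'a'), giving 'cnysa'.

'cnysa'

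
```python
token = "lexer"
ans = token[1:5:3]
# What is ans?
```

token has length 5. The slice token[1:5:3] selects indices [1, 4] (1->'e', 4->'r'), giving 'er'.

'er'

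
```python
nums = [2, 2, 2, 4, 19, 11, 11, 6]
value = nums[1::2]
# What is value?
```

nums has length 8. The slice nums[1::2] selects indices [1, 3, 5, 7] (1->2, 3->4, 5->11, 7->6), giving [2, 4, 11, 6].

[2, 4, 11, 6]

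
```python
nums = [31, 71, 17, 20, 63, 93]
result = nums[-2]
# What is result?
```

nums has length 6. Negative index -2 maps to positive index 6 + (-2) = 4. nums[4] = 63.

63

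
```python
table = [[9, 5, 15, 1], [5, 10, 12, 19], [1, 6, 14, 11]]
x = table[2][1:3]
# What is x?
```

table[2] = [1, 6, 14, 11]. table[2] has length 4. The slice table[2][1:3] selects indices [1, 2] (1->6, 2->14), giving [6, 14].

[6, 14]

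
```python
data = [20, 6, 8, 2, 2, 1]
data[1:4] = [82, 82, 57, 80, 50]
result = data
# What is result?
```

data starts as [20, 6, 8, 2, 2, 1] (length 6). The slice data[1:4] covers indices [1, 2, 3] with values [6, 8, 2]. Replacing that slice with [82, 82, 57, 80, 50] (different length) produces [20, 82, 82, 57, 80, 50, 2, 1].

[20, 82, 82, 57, 80, 50, 2, 1]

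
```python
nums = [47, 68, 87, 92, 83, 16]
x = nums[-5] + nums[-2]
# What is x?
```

nums has length 6. Negative index -5 maps to positive index 6 + (-5) = 1. nums[1] = 68.
nums has length 6. Negative index -2 maps to positive index 6 + (-2) = 4. nums[4] = 83.
Sum: 68 + 83 = 151.

151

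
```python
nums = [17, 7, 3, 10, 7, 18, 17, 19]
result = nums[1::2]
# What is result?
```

nums has length 8. The slice nums[1::2] selects indices [1, 3, 5, 7] (1->7, 3->10, 5->18, 7->19), giving [7, 10, 18, 19].

[7, 10, 18, 19]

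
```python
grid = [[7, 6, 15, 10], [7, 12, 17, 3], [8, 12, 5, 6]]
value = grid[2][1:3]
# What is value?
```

grid[2] = [8, 12, 5, 6]. grid[2] has length 4. The slice grid[2][1:3] selects indices [1, 2] (1->12, 2->5), giving [12, 5].

[12, 5]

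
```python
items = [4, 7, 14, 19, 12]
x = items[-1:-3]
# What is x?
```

items has length 5. The slice items[-1:-3] resolves to an empty index range, so the result is [].

[]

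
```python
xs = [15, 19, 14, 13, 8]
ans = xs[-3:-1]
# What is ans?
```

xs has length 5. The slice xs[-3:-1] selects indices [2, 3] (2->14, 3->13), giving [14, 13].

[14, 13]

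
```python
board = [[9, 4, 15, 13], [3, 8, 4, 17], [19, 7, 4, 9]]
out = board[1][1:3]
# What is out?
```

board[1] = [3, 8, 4, 17]. board[1] has length 4. The slice board[1][1:3] selects indices [1, 2] (1->8, 2->4), giving [8, 4].

[8, 4]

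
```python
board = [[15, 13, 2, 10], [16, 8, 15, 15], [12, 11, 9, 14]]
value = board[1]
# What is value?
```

board has 3 rows. Row 1 is [16, 8, 15, 15].

[16, 8, 15, 15]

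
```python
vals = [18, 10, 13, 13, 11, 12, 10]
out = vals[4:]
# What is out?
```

vals has length 7. The slice vals[4:] selects indices [4, 5, 6] (4->11, 5->12, 6->10), giving [11, 12, 10].

[11, 12, 10]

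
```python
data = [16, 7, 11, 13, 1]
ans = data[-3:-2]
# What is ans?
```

data has length 5. The slice data[-3:-2] selects indices [2] (2->11), giving [11].

[11]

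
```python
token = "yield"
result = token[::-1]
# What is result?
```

token has length 5. The slice token[::-1] selects indices [4, 3, 2, 1, 0] (4->'d', 3->'l', 2->'e', 1->'i', 0->'y'), giving 'dleiy'.

'dleiy'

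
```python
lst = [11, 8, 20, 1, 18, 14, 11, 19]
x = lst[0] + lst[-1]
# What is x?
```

lst has length 8. lst[0] = 11.
lst has length 8. Negative index -1 maps to positive index 8 + (-1) = 7. lst[7] = 19.
Sum: 11 + 19 = 30.

30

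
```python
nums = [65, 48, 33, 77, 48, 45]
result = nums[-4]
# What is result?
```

nums has length 6. Negative index -4 maps to positive index 6 + (-4) = 2. nums[2] = 33.

33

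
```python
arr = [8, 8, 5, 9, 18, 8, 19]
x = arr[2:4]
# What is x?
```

arr has length 7. The slice arr[2:4] selects indices [2, 3] (2->5, 3->9), giving [5, 9].

[5, 9]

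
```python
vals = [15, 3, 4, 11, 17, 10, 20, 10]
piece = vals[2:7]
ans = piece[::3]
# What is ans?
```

vals has length 8. The slice vals[2:7] selects indices [2, 3, 4, 5, 6] (2->4, 3->11, 4->17, 5->10, 6->20), giving [4, 11, 17, 10, 20]. So piece = [4, 11, 17, 10, 20]. piece has length 5. The slice piece[::3] selects indices [0, 3] (0->4, 3->10), giving [4, 10].

[4, 10]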